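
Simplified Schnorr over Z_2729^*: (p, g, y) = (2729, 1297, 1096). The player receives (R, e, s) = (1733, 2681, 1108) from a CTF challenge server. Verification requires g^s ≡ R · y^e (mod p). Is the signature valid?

valid

g^s mod p:
Squares mod 2729: 1297^1≡1297, 1297^2≡1145, 1297^4≡1105, 1297^8≡1162, 1297^16≡2118, 1297^32≡2177, 1297^64≡1785, 1297^128≡1482, 1297^256≡2208, 1297^512≡1270, 1297^1024≡61
1108 = 1024 + 64 + 16 + 4, so 1297^1108 ≡ 61·1785·2118·1105 ≡ 110 (mod 2729)
R · y^e mod p:
Squares mod 2729: 1096^1≡1096, 1096^2≡456, 1096^4≡532, 1096^8≡1937, 1096^16≡2323, 1096^32≡1096, 1096^64≡456, 1096^128≡532, 1096^256≡1937, 1096^512≡2323, 1096^1024≡1096, 1096^2048≡456
2681 = 2048 + 512 + 64 + 32 + 16 + 8 + 1, so 1096^2681 ≡ 456·2323·456·1096·2323·1937·1096 ≡ 652 (mod 2729)
1733·652 = 1129916 ≡ 110 (mod 2729)
110 ≡ 110 (mod 2729); signature holds.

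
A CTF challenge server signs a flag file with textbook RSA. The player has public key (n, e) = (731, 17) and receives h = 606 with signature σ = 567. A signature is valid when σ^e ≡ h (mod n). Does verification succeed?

fails

Squares mod 731: σ^1≡567, σ^2≡580, σ^4≡140, σ^8≡594, σ^16≡494
17 = 16 + 1, so σ^17 ≡ 494·567 ≡ 125 (mod 731)
125 ≠ 606, so verification fails.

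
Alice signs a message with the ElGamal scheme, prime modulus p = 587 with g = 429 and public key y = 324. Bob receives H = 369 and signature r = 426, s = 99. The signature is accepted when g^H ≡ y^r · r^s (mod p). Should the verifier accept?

Left side g^H mod p:
429^2 = 184041 ≡ 310
429^4 ≡ 310^2 = 96100 ≡ 419
429^8 ≡ 419^2 = 175561 ≡ 48
429^16 ≡ 48^2 = 2304 ≡ 543
429^32 ≡ 543^2 = 294849 ≡ 175
429^64 ≡ 175^2 = 30625 ≡ 101
429^128 ≡ 101^2 = 10201 ≡ 222
429^256 ≡ 222^2 = 49284 ≡ 563
369 = 256 + 64 + 32 + 16 + 1, so 429^369 ≡ 563·101·175·543·429 ≡ 292 (mod 587)
Right side y^r · r^s mod p:
324^2 = 104976 ≡ 490
324^4 ≡ 490^2 = 240100 ≡ 17
324^8 ≡ 17^2 = 289
324^16 ≡ 289^2 = 83521 ≡ 167
324^32 ≡ 167^2 = 27889 ≡ 300
324^64 ≡ 300^2 = 90000 ≡ 189
324^128 ≡ 189^2 = 35721 ≡ 501
324^256 ≡ 501^2 = 251001 ≡ 352
426 = 256 + 128 + 32 + 8 + 2, so 324^426 ≡ 352·501·300·289·490 ≡ 21 (mod 587)
426^2 = 181476 ≡ 93
426^4 ≡ 93^2 = 8649 ≡ 431
426^8 ≡ 431^2 = 185761 ≡ 269
426^16 ≡ 269^2 = 72361 ≡ 160
426^32 ≡ 160^2 = 25600 ≡ 359
426^64 ≡ 359^2 = 128881 ≡ 328
99 = 64 + 32 + 2 + 1, so 426^99 ≡ 328·359·93·426 ≡ 177 (mod 587)
21·177 = 3717 ≡ 195 (mod 587)
292 ≠ 195, so verification fails.

reject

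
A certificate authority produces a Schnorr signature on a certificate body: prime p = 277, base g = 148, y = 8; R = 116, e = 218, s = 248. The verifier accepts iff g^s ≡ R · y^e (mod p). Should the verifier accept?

reject

g^s mod p:
148^2 = 21904 ≡ 21
148^4 ≡ 21^2 = 441 ≡ 164
148^8 ≡ 164^2 = 26896 ≡ 27
148^16 ≡ 27^2 = 729 ≡ 175
148^32 ≡ 175^2 = 30625 ≡ 155
148^64 ≡ 155^2 = 24025 ≡ 203
148^128 ≡ 203^2 = 41209 ≡ 213
248 = 128 + 64 + 32 + 16 + 8, so 148^248 ≡ 213·203·155·175·27 ≡ 203 (mod 277)
R · y^e mod p:
8^2 = 64
8^4 ≡ 64^2 = 4096 ≡ 218
8^8 ≡ 218^2 = 47524 ≡ 157
8^16 ≡ 157^2 = 24649 ≡ 273
8^32 ≡ 273^2 = 74529 ≡ 16
8^64 ≡ 16^2 = 256
8^128 ≡ 256^2 = 65536 ≡ 164
218 = 128 + 64 + 16 + 8 + 2, so 8^218 ≡ 164·256·273·157·64 ≡ 193 (mod 277)
116·193 = 22388 ≡ 228 (mod 277)
203 ≠ 228; the check fails.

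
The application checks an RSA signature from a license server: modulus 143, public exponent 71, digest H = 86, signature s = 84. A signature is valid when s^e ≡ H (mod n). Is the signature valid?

s^71 mod 143 = 128
s^71 mod 143 = 128, but H = 86.

invalid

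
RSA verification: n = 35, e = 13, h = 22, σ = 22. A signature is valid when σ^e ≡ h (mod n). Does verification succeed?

σ^2 ≡ 22^2 = 484 ≡ 29
σ^4 ≡ 29^2 = 841 ≡ 1
σ^8 ≡ 1^2 = 1
13 = 8 + 4 + 1, so σ^13 ≡ 1·1·22 ≡ 22 (mod 35)
22 = h, so the signature checks out.

passes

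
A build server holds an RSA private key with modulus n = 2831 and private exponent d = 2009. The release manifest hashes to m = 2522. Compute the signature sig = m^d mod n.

Squares mod 2831: m^1≡2522, m^2≡2058, m^4≡188, m^8≡1372, m^16≡2600, m^32≡2403, m^64≡2000, m^128≡2628, m^256≡1575, m^512≡669, m^1024≡263
2009 = 1024 + 512 + 256 + 128 + 64 + 16 + 8 + 1, so m^2009 ≡ 263·669·1575·2628·2000·2600·1372·2522 ≡ 2521 (mod 2831)

2521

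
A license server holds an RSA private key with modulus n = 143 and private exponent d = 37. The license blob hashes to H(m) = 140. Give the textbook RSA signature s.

101

Squares mod 143: (H(m))^1≡140, (H(m))^2≡9, (H(m))^4≡81, (H(m))^8≡126, (H(m))^16≡3, (H(m))^32≡9
37 = 32 + 4 + 1, so (H(m))^37 ≡ 9·81·140 ≡ 101 (mod 143)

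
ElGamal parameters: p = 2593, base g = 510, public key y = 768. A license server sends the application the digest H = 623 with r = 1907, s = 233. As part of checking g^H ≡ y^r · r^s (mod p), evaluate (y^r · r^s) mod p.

535

768^2 = 589824 ≡ 1213
768^4 ≡ 1213^2 = 1471369 ≡ 1138
768^8 ≡ 1138^2 = 1295044 ≡ 1137
768^16 ≡ 1137^2 = 1292769 ≡ 1455
768^32 ≡ 1455^2 = 2117025 ≡ 1137
768^64 ≡ 1137^2 = 1292769 ≡ 1455
768^128 ≡ 1455^2 = 2117025 ≡ 1137
768^256 ≡ 1137^2 = 1292769 ≡ 1455
768^512 ≡ 1455^2 = 2117025 ≡ 1137
768^1024 ≡ 1137^2 = 1292769 ≡ 1455
1907 = 1024 + 512 + 256 + 64 + 32 + 16 + 2 + 1, so 768^1907 ≡ 1455·1137·1455·1455·1137·1455·1213·768 ≡ 1624 (mod 2593)
1907^2 = 3636649 ≡ 1263
1907^4 ≡ 1263^2 = 1595169 ≡ 474
1907^8 ≡ 474^2 = 224676 ≡ 1678
1907^16 ≡ 1678^2 = 2815684 ≡ 2279
1907^32 ≡ 2279^2 = 5193841 ≡ 62
1907^64 ≡ 62^2 = 3844 ≡ 1251
1907^128 ≡ 1251^2 = 1565001 ≡ 1422
233 = 128 + 64 + 32 + 8 + 1, so 1907^233 ≡ 1422·1251·62·1678·1907 ≡ 1407 (mod 2593)
y^r · r^s ≡ 1624·1407 = 2284968 ≡ 535 (mod 2593)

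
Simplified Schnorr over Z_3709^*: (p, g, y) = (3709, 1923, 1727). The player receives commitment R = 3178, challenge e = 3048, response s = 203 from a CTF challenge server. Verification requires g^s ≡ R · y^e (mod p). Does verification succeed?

passes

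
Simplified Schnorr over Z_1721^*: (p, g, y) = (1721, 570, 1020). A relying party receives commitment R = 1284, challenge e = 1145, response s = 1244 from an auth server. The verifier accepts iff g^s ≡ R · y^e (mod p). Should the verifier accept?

accept

g^s mod p:
570^2 = 324900 ≡ 1352
570^4 ≡ 1352^2 = 1827904 ≡ 202
570^8 ≡ 202^2 = 40804 ≡ 1221
570^16 ≡ 1221^2 = 1490841 ≡ 455
570^32 ≡ 455^2 = 207025 ≡ 505
570^64 ≡ 505^2 = 255025 ≡ 317
570^128 ≡ 317^2 = 100489 ≡ 671
570^256 ≡ 671^2 = 450241 ≡ 1060
570^512 ≡ 1060^2 = 1123600 ≡ 1508
570^1024 ≡ 1508^2 = 2274064 ≡ 623
1244 = 1024 + 128 + 64 + 16 + 8 + 4, so 570^1244 ≡ 623·671·317·455·1221·202 ≡ 1234 (mod 1721)
R · y^e mod p:
1020^2 = 1040400 ≡ 916
1020^4 ≡ 916^2 = 839056 ≡ 929
1020^8 ≡ 929^2 = 863041 ≡ 820
1020^16 ≡ 820^2 = 672400 ≡ 1210
1020^32 ≡ 1210^2 = 1464100 ≡ 1250
1020^64 ≡ 1250^2 = 1562500 ≡ 1553
1020^128 ≡ 1553^2 = 2411809 ≡ 688
1020^256 ≡ 688^2 = 473344 ≡ 69
1020^512 ≡ 69^2 = 4761 ≡ 1319
1020^1024 ≡ 1319^2 = 1739761 ≡ 1551
1145 = 1024 + 64 + 32 + 16 + 8 + 1, so 1020^1145 ≡ 1551·1553·1250·1210·820·1020 ≡ 1092 (mod 1721)
1284·1092 = 1402128 ≡ 1234 (mod 1721)
1234 ≡ 1234 (mod 1721); signature holds.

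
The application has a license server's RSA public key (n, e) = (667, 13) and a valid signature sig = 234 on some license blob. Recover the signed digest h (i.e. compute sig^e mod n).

sig^2 ≡ 234^2 = 54756 ≡ 62
sig^4 ≡ 62^2 = 3844 ≡ 509
sig^8 ≡ 509^2 = 259081 ≡ 285
13 = 8 + 4 + 1, so sig^13 ≡ 285·509·234 ≡ 246 (mod 667)

246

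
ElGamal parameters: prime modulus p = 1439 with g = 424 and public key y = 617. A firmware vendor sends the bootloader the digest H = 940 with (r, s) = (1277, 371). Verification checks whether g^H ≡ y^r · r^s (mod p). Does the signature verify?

Left side g^H mod p:
Squares mod 1439: 424^1≡424, 424^2≡1340, 424^4≡1167, 424^8≡595, 424^16≡31, 424^32≡961, 424^64≡1122, 424^128≡1198, 424^256≡521, 424^512≡909
940 = 512 + 256 + 128 + 32 + 8 + 4, so 424^940 ≡ 909·521·1198·961·595·1167 ≡ 1156 (mod 1439)
Right side y^r · r^s mod p:
Squares mod 1439: 617^1≡617, 617^2≡793, 617^4≡6, 617^8≡36, 617^16≡1296, 617^32≡303, 617^64≡1152, 617^128≡346, 617^256≡279, 617^512≡135, 617^1024≡957
1277 = 1024 + 128 + 64 + 32 + 16 + 8 + 4 + 1, so 617^1277 ≡ 957·346·1152·303·1296·36·6·617 ≡ 1408 (mod 1439)
Squares mod 1439: 1277^1≡1277, 1277^2≡342, 1277^4≡405, 1277^8≡1418, 1277^16≡441, 1277^32≡216, 1277^64≡608, 1277^128≡1280, 1277^256≡818
371 = 256 + 64 + 32 + 16 + 2 + 1, so 1277^371 ≡ 818·608·216·441·342·1277 ≡ 659 (mod 1439)
1408·659 = 927872 ≡ 1156 (mod 1439)
1156 ≡ 1156 (mod 1439), so the signature is genuine.

verifies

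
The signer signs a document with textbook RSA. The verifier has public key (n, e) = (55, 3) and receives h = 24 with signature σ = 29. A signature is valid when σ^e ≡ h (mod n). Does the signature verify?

verifies

Squares mod 55: σ^1≡29, σ^2≡16
3 = 2 + 1, so σ^3 ≡ 16·29 ≡ 24 (mod 55)
Since 24 equals the digest 24, verification succeeds.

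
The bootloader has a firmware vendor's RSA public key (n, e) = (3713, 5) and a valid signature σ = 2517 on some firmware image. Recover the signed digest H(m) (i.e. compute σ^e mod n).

3348

Squares mod 3713: σ^1≡2517, σ^2≡911, σ^4≡1922
5 = 4 + 1, so σ^5 ≡ 1922·2517 ≡ 3348 (mod 3713)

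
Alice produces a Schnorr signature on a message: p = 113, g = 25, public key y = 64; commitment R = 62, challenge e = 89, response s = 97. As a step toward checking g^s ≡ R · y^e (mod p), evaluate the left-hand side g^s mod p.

22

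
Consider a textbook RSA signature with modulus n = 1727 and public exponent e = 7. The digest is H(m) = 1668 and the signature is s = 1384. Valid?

no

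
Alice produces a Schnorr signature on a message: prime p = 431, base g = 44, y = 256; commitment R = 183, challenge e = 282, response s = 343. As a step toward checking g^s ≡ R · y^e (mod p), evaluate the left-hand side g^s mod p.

44^2 = 1936 ≡ 212
44^4 ≡ 212^2 = 44944 ≡ 120
44^8 ≡ 120^2 = 14400 ≡ 177
44^16 ≡ 177^2 = 31329 ≡ 297
44^32 ≡ 297^2 = 88209 ≡ 285
44^64 ≡ 285^2 = 81225 ≡ 197
44^128 ≡ 197^2 = 38809 ≡ 19
44^256 ≡ 19^2 = 361
343 = 256 + 64 + 16 + 4 + 2 + 1, so 44^343 ≡ 361·197·297·120·212·44 ≡ 19 (mod 431)

19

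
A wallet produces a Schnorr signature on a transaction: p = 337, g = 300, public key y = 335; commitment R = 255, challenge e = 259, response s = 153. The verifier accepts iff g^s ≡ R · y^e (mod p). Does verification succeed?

g^s mod p:
Squares mod 337: 300^1≡300, 300^2≡21, 300^4≡104, 300^8≡32, 300^16≡13, 300^32≡169, 300^64≡253, 300^128≡316
153 = 128 + 16 + 8 + 1, so 300^153 ≡ 316·13·32·300 ≡ 49 (mod 337)
R · y^e mod p:
Squares mod 337: 335^1≡335, 335^2≡4, 335^4≡16, 335^8≡256, 335^16≡158, 335^32≡26, 335^64≡2, 335^128≡4, 335^256≡16
259 = 256 + 2 + 1, so 335^259 ≡ 16·4·335 ≡ 209 (mod 337)
255·209 = 53295 ≡ 49 (mod 337)
49 ≡ 49 (mod 337); signature holds.

passes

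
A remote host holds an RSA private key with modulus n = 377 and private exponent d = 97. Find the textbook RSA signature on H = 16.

H^97 mod 377 = 107

107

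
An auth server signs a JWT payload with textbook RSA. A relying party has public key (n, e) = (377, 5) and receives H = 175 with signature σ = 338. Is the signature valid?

Squares mod 377: σ^1≡338, σ^2≡13, σ^4≡169
5 = 4 + 1, so σ^5 ≡ 169·338 ≡ 195 (mod 377)
The recovered value 195 does not match the digest 175.

invalid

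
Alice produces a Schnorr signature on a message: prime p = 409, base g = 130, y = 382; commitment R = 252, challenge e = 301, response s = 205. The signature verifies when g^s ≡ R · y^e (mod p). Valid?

no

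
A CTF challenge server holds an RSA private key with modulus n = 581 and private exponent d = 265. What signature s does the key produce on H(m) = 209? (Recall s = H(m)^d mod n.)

Squares mod 581: (H(m))^1≡209, (H(m))^2≡106, (H(m))^4≡197, (H(m))^8≡463, (H(m))^16≡561, (H(m))^32≡400, (H(m))^64≡225, (H(m))^128≡78, (H(m))^256≡274
265 = 256 + 8 + 1, so (H(m))^265 ≡ 274·463·209 ≡ 223 (mod 581)

223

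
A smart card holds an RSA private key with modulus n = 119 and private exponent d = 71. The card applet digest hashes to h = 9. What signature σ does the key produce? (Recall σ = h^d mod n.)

53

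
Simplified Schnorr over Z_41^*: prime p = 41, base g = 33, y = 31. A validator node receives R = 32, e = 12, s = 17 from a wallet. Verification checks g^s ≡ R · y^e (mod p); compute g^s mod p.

33^2 = 1089 ≡ 23
33^4 ≡ 23^2 = 529 ≡ 37
33^8 ≡ 37^2 = 1369 ≡ 16
33^16 ≡ 16^2 = 256 ≡ 10
17 = 16 + 1, so 33^17 ≡ 10·33 ≡ 2 (mod 41)

2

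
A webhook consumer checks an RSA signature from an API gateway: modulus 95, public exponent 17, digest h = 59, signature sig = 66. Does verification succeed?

sig^2 ≡ 66^2 = 4356 ≡ 81
sig^4 ≡ 81^2 = 6561 ≡ 6
sig^8 ≡ 6^2 = 36
sig^16 ≡ 36^2 = 1296 ≡ 61
17 = 16 + 1, so sig^17 ≡ 61·66 ≡ 36 (mod 95)
36 ≠ 59, so verification fails.

fails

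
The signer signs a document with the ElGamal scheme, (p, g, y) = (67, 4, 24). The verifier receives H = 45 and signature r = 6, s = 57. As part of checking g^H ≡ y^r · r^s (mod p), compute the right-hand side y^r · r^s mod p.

24^2 = 576 ≡ 40
24^4 ≡ 40^2 = 1600 ≡ 59
6 = 4 + 2, so 24^6 ≡ 59·40 ≡ 15 (mod 67)
6^2 = 36
6^4 ≡ 36^2 = 1296 ≡ 23
6^8 ≡ 23^2 = 529 ≡ 60
6^16 ≡ 60^2 = 3600 ≡ 49
6^32 ≡ 49^2 = 2401 ≡ 56
57 = 32 + 16 + 8 + 1, so 6^57 ≡ 56·49·60·6 ≡ 59 (mod 67)
y^r · r^s ≡ 15·59 = 885 ≡ 14 (mod 67)

14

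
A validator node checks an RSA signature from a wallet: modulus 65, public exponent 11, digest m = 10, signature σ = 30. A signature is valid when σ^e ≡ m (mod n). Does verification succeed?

σ^11 mod 65 = 10
10 = m, so the signature checks out.

passes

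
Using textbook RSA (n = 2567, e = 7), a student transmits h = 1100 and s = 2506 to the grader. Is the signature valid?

valid

Squares mod 2567: s^1≡2506, s^2≡1154, s^4≡2010
7 = 4 + 2 + 1, so s^7 ≡ 2010·1154·2506 ≡ 1100 (mod 2567)
Since 1100 equals the digest 1100, verification succeeds.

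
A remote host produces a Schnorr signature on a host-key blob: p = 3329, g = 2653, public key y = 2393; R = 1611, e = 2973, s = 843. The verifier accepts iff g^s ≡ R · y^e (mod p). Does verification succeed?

passes

g^s mod p:
Squares mod 3329: 2653^1≡2653, 2653^2≡903, 2653^4≡3133, 2653^8≡1797, 2653^16≡79, 2653^32≡2912, 2653^64≡781, 2653^128≡754, 2653^256≡2586, 2653^512≡2764
843 = 512 + 256 + 64 + 8 + 2 + 1, so 2653^843 ≡ 2764·2586·781·1797·903·2653 ≡ 3003 (mod 3329)
R · y^e mod p:
Squares mod 3329: 2393^1≡2393, 2393^2≡569, 2393^4≡848, 2393^8≡40, 2393^16≡1600, 2393^32≡3328, 2393^64≡1, 2393^128≡1, 2393^256≡1, 2393^512≡1, 2393^1024≡1, 2393^2048≡1
2973 = 2048 + 512 + 256 + 128 + 16 + 8 + 4 + 1, so 2393^2973 ≡ 1·1·1·1·1600·40·848·2393 ≡ 535 (mod 3329)
1611·535 = 861885 ≡ 3003 (mod 3329)
3003 ≡ 3003 (mod 3329); signature holds.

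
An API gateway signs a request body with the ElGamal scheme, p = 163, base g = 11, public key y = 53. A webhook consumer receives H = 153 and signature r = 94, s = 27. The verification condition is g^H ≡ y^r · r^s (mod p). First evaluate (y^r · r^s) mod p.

53^2 = 2809 ≡ 38
53^4 ≡ 38^2 = 1444 ≡ 140
53^8 ≡ 140^2 = 19600 ≡ 40
53^16 ≡ 40^2 = 1600 ≡ 133
53^32 ≡ 133^2 = 17689 ≡ 85
53^64 ≡ 85^2 = 7225 ≡ 53
94 = 64 + 16 + 8 + 4 + 2, so 53^94 ≡ 53·133·40·140·38 ≡ 140 (mod 163)
94^2 = 8836 ≡ 34
94^4 ≡ 34^2 = 1156 ≡ 15
94^8 ≡ 15^2 = 225 ≡ 62
94^16 ≡ 62^2 = 3844 ≡ 95
27 = 16 + 8 + 2 + 1, so 94^27 ≡ 95·62·34·94 ≡ 59 (mod 163)
y^r · r^s ≡ 140·59 = 8260 ≡ 110 (mod 163)

110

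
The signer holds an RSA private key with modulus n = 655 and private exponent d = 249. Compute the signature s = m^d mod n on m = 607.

Squares mod 655: m^1≡607, m^2≡339, m^4≡296, m^8≡501, m^16≡136, m^32≡156, m^64≡101, m^128≡376
249 = 128 + 64 + 32 + 16 + 8 + 1, so m^249 ≡ 376·101·156·136·501·607 ≡ 512 (mod 655)

512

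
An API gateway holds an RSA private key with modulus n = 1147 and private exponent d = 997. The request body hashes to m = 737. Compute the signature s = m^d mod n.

995

m^2 ≡ 737^2 = 543169 ≡ 638
m^4 ≡ 638^2 = 407044 ≡ 1006
m^8 ≡ 1006^2 = 1012036 ≡ 382
m^16 ≡ 382^2 = 145924 ≡ 255
m^32 ≡ 255^2 = 65025 ≡ 793
m^64 ≡ 793^2 = 628849 ≡ 293
m^128 ≡ 293^2 = 85849 ≡ 971
m^256 ≡ 971^2 = 942841 ≡ 7
m^512 ≡ 7^2 = 49
997 = 512 + 256 + 128 + 64 + 32 + 4 + 1, so m^997 ≡ 49·7·971·293·793·1006·737 ≡ 995 (mod 1147)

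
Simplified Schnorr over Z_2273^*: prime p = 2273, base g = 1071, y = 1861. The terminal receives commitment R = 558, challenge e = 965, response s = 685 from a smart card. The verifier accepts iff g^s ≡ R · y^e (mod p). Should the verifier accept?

accept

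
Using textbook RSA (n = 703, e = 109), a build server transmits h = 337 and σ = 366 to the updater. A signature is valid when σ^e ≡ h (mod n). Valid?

σ^2 ≡ 366^2 = 133956 ≡ 386
σ^4 ≡ 386^2 = 148996 ≡ 663
σ^8 ≡ 663^2 = 439569 ≡ 194
σ^16 ≡ 194^2 = 37636 ≡ 377
σ^32 ≡ 377^2 = 142129 ≡ 123
σ^64 ≡ 123^2 = 15129 ≡ 366
109 = 64 + 32 + 8 + 4 + 1, so σ^109 ≡ 366·123·194·663·366 ≡ 366 (mod 703)
σ^109 mod 703 = 366, but h = 337.

no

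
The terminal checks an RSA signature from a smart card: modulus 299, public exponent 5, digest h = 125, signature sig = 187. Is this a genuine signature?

sig^2 ≡ 187^2 = 34969 ≡ 285
sig^4 ≡ 285^2 = 81225 ≡ 196
5 = 4 + 1, so sig^5 ≡ 196·187 ≡ 174 (mod 299)
sig^5 mod 299 = 174, but h = 125.

forged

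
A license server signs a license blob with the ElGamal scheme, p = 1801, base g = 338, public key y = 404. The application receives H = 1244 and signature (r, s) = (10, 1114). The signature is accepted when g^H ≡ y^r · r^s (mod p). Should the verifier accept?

accept

Left side g^H mod p:
338^2 = 114244 ≡ 781
338^4 ≡ 781^2 = 609961 ≡ 1223
338^8 ≡ 1223^2 = 1495729 ≡ 899
338^16 ≡ 899^2 = 808201 ≡ 1353
338^32 ≡ 1353^2 = 1830609 ≡ 793
338^64 ≡ 793^2 = 628849 ≡ 300
338^128 ≡ 300^2 = 90000 ≡ 1751
338^256 ≡ 1751^2 = 3066001 ≡ 699
338^512 ≡ 699^2 = 488601 ≡ 530
338^1024 ≡ 530^2 = 280900 ≡ 1745
1244 = 1024 + 128 + 64 + 16 + 8 + 4, so 338^1244 ≡ 1745·1751·300·1353·899·1223 ≡ 956 (mod 1801)
Right side y^r · r^s mod p:
404^2 = 163216 ≡ 1126
404^4 ≡ 1126^2 = 1267876 ≡ 1773
404^8 ≡ 1773^2 = 3143529 ≡ 784
10 = 8 + 2, so 404^10 ≡ 784·1126 ≡ 294 (mod 1801)
10^2 = 100
10^4 ≡ 100^2 = 10000 ≡ 995
10^8 ≡ 995^2 = 990025 ≡ 1276
10^16 ≡ 1276^2 = 1628176 ≡ 72
10^32 ≡ 72^2 = 5184 ≡ 1582
10^64 ≡ 1582^2 = 2502724 ≡ 1135
10^128 ≡ 1135^2 = 1288225 ≡ 510
10^256 ≡ 510^2 = 260100 ≡ 756
10^512 ≡ 756^2 = 571536 ≡ 619
10^1024 ≡ 619^2 = 383161 ≡ 1349
1114 = 1024 + 64 + 16 + 8 + 2, so 10^1114 ≡ 1349·1135·72·1276·100 ≡ 1792 (mod 1801)
294·1792 = 526848 ≡ 956 (mod 1801)
956 ≡ 956 (mod 1801), so the signature is genuine.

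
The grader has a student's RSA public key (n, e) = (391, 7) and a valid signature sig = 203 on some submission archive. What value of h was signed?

84

sig^7 mod 391 = 84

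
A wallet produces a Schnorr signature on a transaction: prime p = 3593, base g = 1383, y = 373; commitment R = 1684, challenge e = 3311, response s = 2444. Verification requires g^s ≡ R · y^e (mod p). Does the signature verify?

g^s mod p:
Squares mod 3593: 1383^1≡1383, 1383^2≡1213, 1383^4≡1832, 1383^8≡362, 1383^16≡1696, 1383^32≡2016, 1383^64≡573, 1383^128≡1366, 1383^256≡1189, 1383^512≡1672, 1383^1024≡230, 1383^2048≡2598
2444 = 2048 + 256 + 128 + 8 + 4, so 1383^2444 ≡ 2598·1189·1366·362·1832 ≡ 1792 (mod 3593)
R · y^e mod p:
Squares mod 3593: 373^1≡373, 373^2≡2595, 373^4≡743, 373^8≡2320, 373^16≡86, 373^32≡210, 373^64≡984, 373^128≡1739, 373^256≡2408, 373^512≡2955, 373^1024≡1035, 373^2048≡511
3311 = 2048 + 1024 + 128 + 64 + 32 + 8 + 4 + 2 + 1, so 373^3311 ≡ 511·1035·1739·984·210·2320·743·2595·373 ≡ 2587 (mod 3593)
1684·2587 = 4356508 ≡ 1792 (mod 3593)
1792 ≡ 1792 (mod 3593); signature holds.

verifies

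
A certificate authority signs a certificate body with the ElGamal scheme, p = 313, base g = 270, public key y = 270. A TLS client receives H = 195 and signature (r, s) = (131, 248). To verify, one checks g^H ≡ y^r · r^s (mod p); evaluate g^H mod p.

270^2 = 72900 ≡ 284
270^4 ≡ 284^2 = 80656 ≡ 215
270^8 ≡ 215^2 = 46225 ≡ 214
270^16 ≡ 214^2 = 45796 ≡ 98
270^32 ≡ 98^2 = 9604 ≡ 214
270^64 ≡ 214^2 = 45796 ≡ 98
270^128 ≡ 98^2 = 9604 ≡ 214
195 = 128 + 64 + 2 + 1, so 270^195 ≡ 214·98·284·270 ≡ 308 (mod 313)

308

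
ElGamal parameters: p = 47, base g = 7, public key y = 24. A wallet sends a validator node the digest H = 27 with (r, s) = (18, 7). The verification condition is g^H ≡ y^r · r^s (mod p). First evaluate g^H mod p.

4

7^2 = 49 ≡ 2
7^4 ≡ 2^2 = 4
7^8 ≡ 4^2 = 16
7^16 ≡ 16^2 = 256 ≡ 21
27 = 16 + 8 + 2 + 1, so 7^27 ≡ 21·16·2·7 ≡ 4 (mod 47)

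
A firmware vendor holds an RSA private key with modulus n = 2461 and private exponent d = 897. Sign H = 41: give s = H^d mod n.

2193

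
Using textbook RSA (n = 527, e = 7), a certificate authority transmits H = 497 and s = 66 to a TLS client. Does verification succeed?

fails

s^7 mod 527 = 450
s^7 mod 527 = 450, but H = 497.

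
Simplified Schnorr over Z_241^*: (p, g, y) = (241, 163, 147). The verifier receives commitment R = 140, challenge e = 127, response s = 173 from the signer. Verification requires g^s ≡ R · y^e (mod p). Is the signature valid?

valid

g^s mod p:
Squares mod 241: 163^1≡163, 163^2≡59, 163^4≡107, 163^8≡122, 163^16≡183, 163^32≡231, 163^64≡100, 163^128≡119
173 = 128 + 32 + 8 + 4 + 1, so 163^173 ≡ 119·231·122·107·163 ≡ 195 (mod 241)
R · y^e mod p:
Squares mod 241: 147^1≡147, 147^2≡160, 147^4≡54, 147^8≡24, 147^16≡94, 147^32≡160, 147^64≡54
127 = 64 + 32 + 16 + 8 + 4 + 2 + 1, so 147^127 ≡ 54·160·94·24·54·160·147 ≡ 10 (mod 241)
140·10 = 1400 ≡ 195 (mod 241)
195 ≡ 195 (mod 241); signature holds.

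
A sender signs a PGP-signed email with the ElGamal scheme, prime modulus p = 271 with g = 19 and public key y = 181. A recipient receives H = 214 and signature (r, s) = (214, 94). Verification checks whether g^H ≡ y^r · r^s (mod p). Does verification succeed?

passes

Left side g^H mod p:
19^2 = 361 ≡ 90
19^4 ≡ 90^2 = 8100 ≡ 241
19^8 ≡ 241^2 = 58081 ≡ 87
19^16 ≡ 87^2 = 7569 ≡ 252
19^32 ≡ 252^2 = 63504 ≡ 90
19^64 ≡ 90^2 = 8100 ≡ 241
19^128 ≡ 241^2 = 58081 ≡ 87
214 = 128 + 64 + 16 + 4 + 2, so 19^214 ≡ 87·241·252·241·90 ≡ 241 (mod 271)
Right side y^r · r^s mod p:
181^2 = 32761 ≡ 241
181^4 ≡ 241^2 = 58081 ≡ 87
181^8 ≡ 87^2 = 7569 ≡ 252
181^16 ≡ 252^2 = 63504 ≡ 90
181^32 ≡ 90^2 = 8100 ≡ 241
181^64 ≡ 241^2 = 58081 ≡ 87
181^128 ≡ 87^2 = 7569 ≡ 252
214 = 128 + 64 + 16 + 4 + 2, so 181^214 ≡ 252·87·90·87·241 ≡ 87 (mod 271)
214^2 = 45796 ≡ 268
214^4 ≡ 268^2 = 71824 ≡ 9
214^8 ≡ 9^2 = 81
214^16 ≡ 81^2 = 6561 ≡ 57
214^32 ≡ 57^2 = 3249 ≡ 268
214^64 ≡ 268^2 = 71824 ≡ 9
94 = 64 + 16 + 8 + 4 + 2, so 214^94 ≡ 9·57·81·9·268 ≡ 9 (mod 271)
87·9 = 783 ≡ 241 (mod 271)
241 ≡ 241 (mod 271), so the signature is genuine.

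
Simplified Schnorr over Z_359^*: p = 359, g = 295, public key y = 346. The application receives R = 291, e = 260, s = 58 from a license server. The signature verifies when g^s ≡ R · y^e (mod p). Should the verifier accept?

reject

g^s mod p:
Squares mod 359: 295^1≡295, 295^2≡147, 295^4≡69, 295^8≡94, 295^16≡220, 295^32≡294
58 = 32 + 16 + 8 + 2, so 295^58 ≡ 294·220·94·147 ≡ 149 (mod 359)
R · y^e mod p:
Squares mod 359: 346^1≡346, 346^2≡169, 346^4≡200, 346^8≡151, 346^16≡184, 346^32≡110, 346^64≡253, 346^128≡107, 346^256≡320
260 = 256 + 4, so 346^260 ≡ 320·200 ≡ 98 (mod 359)
291·98 = 28518 ≡ 157 (mod 359)
149 ≠ 157; the check fails.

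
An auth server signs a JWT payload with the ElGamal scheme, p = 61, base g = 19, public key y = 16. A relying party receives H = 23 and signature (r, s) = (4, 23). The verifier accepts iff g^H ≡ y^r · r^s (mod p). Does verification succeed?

fails

Left side g^H mod p:
Squares mod 61: 19^1≡19, 19^2≡56, 19^4≡25, 19^8≡15, 19^16≡42
23 = 16 + 4 + 2 + 1, so 19^23 ≡ 42·25·56·19 ≡ 46 (mod 61)
Right side y^r · r^s mod p:
Squares mod 61: 16^1≡16, 16^2≡12, 16^4≡22
16^4 ≡ 22 (mod 61)
Squares mod 61: 4^1≡4, 4^2≡16, 4^4≡12, 4^8≡22, 4^16≡57
23 = 16 + 4 + 2 + 1, so 4^23 ≡ 57·12·16·4 ≡ 39 (mod 61)
22·39 = 858 ≡ 4 (mod 61)
46 ≠ 4, so verification fails.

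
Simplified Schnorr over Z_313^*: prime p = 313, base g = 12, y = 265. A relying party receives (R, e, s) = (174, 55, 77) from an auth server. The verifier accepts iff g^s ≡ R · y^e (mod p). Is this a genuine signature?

forged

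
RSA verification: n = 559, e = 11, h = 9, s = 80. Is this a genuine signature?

forged

s^2 ≡ 80^2 = 6400 ≡ 251
s^4 ≡ 251^2 = 63001 ≡ 393
s^8 ≡ 393^2 = 154449 ≡ 165
11 = 8 + 2 + 1, so s^11 ≡ 165·251·80 ≡ 7 (mod 559)
The recovered value 7 does not match the digest 9.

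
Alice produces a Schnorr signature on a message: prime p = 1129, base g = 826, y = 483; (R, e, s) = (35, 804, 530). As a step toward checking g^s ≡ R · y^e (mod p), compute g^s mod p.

446

826^2 = 682276 ≡ 360
826^4 ≡ 360^2 = 129600 ≡ 894
826^8 ≡ 894^2 = 799236 ≡ 1033
826^16 ≡ 1033^2 = 1067089 ≡ 184
826^32 ≡ 184^2 = 33856 ≡ 1115
826^64 ≡ 1115^2 = 1243225 ≡ 196
826^128 ≡ 196^2 = 38416 ≡ 30
826^256 ≡ 30^2 = 900
826^512 ≡ 900^2 = 810000 ≡ 507
530 = 512 + 16 + 2, so 826^530 ≡ 507·184·360 ≡ 446 (mod 1129)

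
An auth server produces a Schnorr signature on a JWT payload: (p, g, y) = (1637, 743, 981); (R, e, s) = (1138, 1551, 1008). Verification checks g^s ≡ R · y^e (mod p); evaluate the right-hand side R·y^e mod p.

Squares mod 1637: 981^1≡981, 981^2≡1442, 981^4≡374, 981^8≡731, 981^16≡699, 981^32≡775, 981^64≡1483, 981^128≡798, 981^256≡11, 981^512≡121, 981^1024≡1545
1551 = 1024 + 512 + 8 + 4 + 2 + 1, so 981^1551 ≡ 1545·121·731·374·1442·981 ≡ 233 (mod 1637)
R · y^e ≡ 1138·233 = 265154 ≡ 1597 (mod 1637)

1597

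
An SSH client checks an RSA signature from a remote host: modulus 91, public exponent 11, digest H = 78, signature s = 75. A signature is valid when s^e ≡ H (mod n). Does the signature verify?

does not verify

Squares mod 91: s^1≡75, s^2≡74, s^4≡16, s^8≡74
11 = 8 + 2 + 1, so s^11 ≡ 74·74·75 ≡ 17 (mod 91)
17 ≠ 78, so verification fails.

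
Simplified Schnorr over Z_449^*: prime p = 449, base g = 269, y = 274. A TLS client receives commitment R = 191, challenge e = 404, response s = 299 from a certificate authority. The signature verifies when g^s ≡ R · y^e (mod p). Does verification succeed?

g^s mod p:
Squares mod 449: 269^1≡269, 269^2≡72, 269^4≡245, 269^8≡308, 269^16≡125, 269^32≡359, 269^64≡18, 269^128≡324, 269^256≡359
299 = 256 + 32 + 8 + 2 + 1, so 269^299 ≡ 359·359·308·72·269 ≡ 87 (mod 449)
R · y^e mod p:
Squares mod 449: 274^1≡274, 274^2≡93, 274^4≡118, 274^8≡5, 274^16≡25, 274^32≡176, 274^64≡444, 274^128≡25, 274^256≡176
404 = 256 + 128 + 16 + 4, so 274^404 ≡ 176·25·25·118 ≡ 308 (mod 449)
191·308 = 58828 ≡ 9 (mod 449)
87 ≠ 9; the check fails.

fails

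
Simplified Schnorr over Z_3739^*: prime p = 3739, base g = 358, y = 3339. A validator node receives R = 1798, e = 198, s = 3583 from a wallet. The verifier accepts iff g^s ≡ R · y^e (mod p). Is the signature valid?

g^s mod p:
358^2 = 128164 ≡ 1038
358^4 ≡ 1038^2 = 1077444 ≡ 612
358^8 ≡ 612^2 = 374544 ≡ 644
358^16 ≡ 644^2 = 414736 ≡ 3446
358^32 ≡ 3446^2 = 11874916 ≡ 3591
358^64 ≡ 3591^2 = 12895281 ≡ 3209
358^128 ≡ 3209^2 = 10297681 ≡ 475
358^256 ≡ 475^2 = 225625 ≡ 1285
358^512 ≡ 1285^2 = 1651225 ≡ 2326
358^1024 ≡ 2326^2 = 5410276 ≡ 3682
358^2048 ≡ 3682^2 = 13557124 ≡ 3249
3583 = 2048 + 1024 + 256 + 128 + 64 + 32 + 16 + 8 + 4 + 2 + 1, so 358^3583 ≡ 3249·3682·1285·475·3209·3591·3446·644·612·1038·358 ≡ 1431 (mod 3739)
R · y^e mod p:
3339^2 = 11148921 ≡ 2962
3339^4 ≡ 2962^2 = 8773444 ≡ 1750
3339^8 ≡ 1750^2 = 3062500 ≡ 259
3339^16 ≡ 259^2 = 67081 ≡ 3518
3339^32 ≡ 3518^2 = 12376324 ≡ 234
3339^64 ≡ 234^2 = 54756 ≡ 2410
3339^128 ≡ 2410^2 = 5808100 ≡ 1433
198 = 128 + 64 + 4 + 2, so 3339^198 ≡ 1433·2410·1750·2962 ≡ 2928 (mod 3739)
1798·2928 = 5264544 ≡ 32 (mod 3739)
1431 ≠ 32; the check fails.

invalid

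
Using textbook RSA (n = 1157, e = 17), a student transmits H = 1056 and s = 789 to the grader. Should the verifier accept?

Squares mod 1157: s^1≡789, s^2≡55, s^4≡711, s^8≡1069, s^16≡802
17 = 16 + 1, so s^17 ≡ 802·789 ≡ 1056 (mod 1157)
Since 1056 equals the digest 1056, verification succeeds.

accept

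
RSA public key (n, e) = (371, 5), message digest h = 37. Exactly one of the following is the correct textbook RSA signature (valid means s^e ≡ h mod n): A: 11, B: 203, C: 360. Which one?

A

Candidate A: Squares mod 371: 11^1≡11, 11^2≡121, 11^4≡172; 5 = 4 + 1, so 11^5 ≡ 172·11 ≡ 37 (mod 371)
  → matches h = 37
Candidate B: Squares mod 371: 203^1≡203, 203^2≡28, 203^4≡42; 5 = 4 + 1, so 203^5 ≡ 42·203 ≡ 364 (mod 371)
Candidate C: Squares mod 371: 360^1≡360, 360^2≡121, 360^4≡172; 5 = 4 + 1, so 360^5 ≡ 172·360 ≡ 334 (mod 371)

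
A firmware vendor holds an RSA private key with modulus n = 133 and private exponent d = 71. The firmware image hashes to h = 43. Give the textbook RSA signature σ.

h^2 ≡ 43^2 = 1849 ≡ 120
h^4 ≡ 120^2 = 14400 ≡ 36
h^8 ≡ 36^2 = 1296 ≡ 99
h^16 ≡ 99^2 = 9801 ≡ 92
h^32 ≡ 92^2 = 8464 ≡ 85
h^64 ≡ 85^2 = 7225 ≡ 43
71 = 64 + 4 + 2 + 1, so h^71 ≡ 43·36·120·43 ≡ 99 (mod 133)

99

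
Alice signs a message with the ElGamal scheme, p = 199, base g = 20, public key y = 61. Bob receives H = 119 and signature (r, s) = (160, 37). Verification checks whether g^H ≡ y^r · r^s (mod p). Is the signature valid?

invalid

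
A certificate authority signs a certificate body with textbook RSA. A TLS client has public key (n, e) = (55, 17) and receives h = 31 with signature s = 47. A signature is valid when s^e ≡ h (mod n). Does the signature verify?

does not verify

s^17 mod 55 = 42
42 ≠ 31, so verification fails.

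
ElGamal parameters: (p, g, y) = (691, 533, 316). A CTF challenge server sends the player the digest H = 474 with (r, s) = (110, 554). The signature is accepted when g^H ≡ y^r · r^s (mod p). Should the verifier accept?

accept

Left side g^H mod p:
533^2 = 284089 ≡ 88
533^4 ≡ 88^2 = 7744 ≡ 143
533^8 ≡ 143^2 = 20449 ≡ 410
533^16 ≡ 410^2 = 168100 ≡ 187
533^32 ≡ 187^2 = 34969 ≡ 419
533^64 ≡ 419^2 = 175561 ≡ 47
533^128 ≡ 47^2 = 2209 ≡ 136
533^256 ≡ 136^2 = 18496 ≡ 530
474 = 256 + 128 + 64 + 16 + 8 + 2, so 533^474 ≡ 530·136·47·187·410·88 ≡ 624 (mod 691)
Right side y^r · r^s mod p:
316^2 = 99856 ≡ 352
316^4 ≡ 352^2 = 123904 ≡ 215
316^8 ≡ 215^2 = 46225 ≡ 619
316^16 ≡ 619^2 = 383161 ≡ 347
316^32 ≡ 347^2 = 120409 ≡ 175
316^64 ≡ 175^2 = 30625 ≡ 221
110 = 64 + 32 + 8 + 4 + 2, so 316^110 ≡ 221·175·619·215·352 ≡ 633 (mod 691)
110^2 = 12100 ≡ 353
110^4 ≡ 353^2 = 124609 ≡ 229
110^8 ≡ 229^2 = 52441 ≡ 616
110^16 ≡ 616^2 = 379456 ≡ 97
110^32 ≡ 97^2 = 9409 ≡ 426
110^64 ≡ 426^2 = 181476 ≡ 434
110^128 ≡ 434^2 = 188356 ≡ 404
110^256 ≡ 404^2 = 163216 ≡ 140
110^512 ≡ 140^2 = 19600 ≡ 252
554 = 512 + 32 + 8 + 2, so 110^554 ≡ 252·426·616·353 ≡ 299 (mod 691)
633·299 = 189267 ≡ 624 (mod 691)
624 ≡ 624 (mod 691), so the signature is genuine.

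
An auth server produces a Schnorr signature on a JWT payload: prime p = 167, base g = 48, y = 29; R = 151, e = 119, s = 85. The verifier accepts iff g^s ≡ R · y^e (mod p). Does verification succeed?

fails

g^s mod p:
Squares mod 167: 48^1≡48, 48^2≡133, 48^4≡154, 48^8≡2, 48^16≡4, 48^32≡16, 48^64≡89
85 = 64 + 16 + 4 + 1, so 48^85 ≡ 89·4·154·48 ≡ 133 (mod 167)
R · y^e mod p:
Squares mod 167: 29^1≡29, 29^2≡6, 29^4≡36, 29^8≡127, 29^16≡97, 29^32≡57, 29^64≡76
119 = 64 + 32 + 16 + 4 + 2 + 1, so 29^119 ≡ 76·57·97·36·6·29 ≡ 48 (mod 167)
151·48 = 7248 ≡ 67 (mod 167)
133 ≠ 67; the check fails.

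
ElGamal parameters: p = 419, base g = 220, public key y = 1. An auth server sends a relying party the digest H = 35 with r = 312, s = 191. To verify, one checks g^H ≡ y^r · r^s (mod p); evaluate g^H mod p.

312

220^2 = 48400 ≡ 215
220^4 ≡ 215^2 = 46225 ≡ 135
220^8 ≡ 135^2 = 18225 ≡ 208
220^16 ≡ 208^2 = 43264 ≡ 107
220^32 ≡ 107^2 = 11449 ≡ 136
35 = 32 + 2 + 1, so 220^35 ≡ 136·215·220 ≡ 312 (mod 419)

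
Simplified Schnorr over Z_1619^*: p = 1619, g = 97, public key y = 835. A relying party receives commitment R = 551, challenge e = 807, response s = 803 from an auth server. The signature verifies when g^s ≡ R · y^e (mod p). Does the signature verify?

g^s mod p:
97^803 mod 1619 = 828
R · y^e mod p:
835^807 mod 1619 = 244
551·244 = 134444 ≡ 67 (mod 1619)
828 ≠ 67; the check fails.

does not verify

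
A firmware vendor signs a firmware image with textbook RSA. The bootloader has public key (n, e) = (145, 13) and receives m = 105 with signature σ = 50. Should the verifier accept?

Squares mod 145: σ^1≡50, σ^2≡35, σ^4≡65, σ^8≡20
13 = 8 + 4 + 1, so σ^13 ≡ 20·65·50 ≡ 40 (mod 145)
σ^13 mod 145 = 40, but m = 105.

reject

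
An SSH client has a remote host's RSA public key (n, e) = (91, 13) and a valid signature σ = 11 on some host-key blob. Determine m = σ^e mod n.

Squares mod 91: σ^1≡11, σ^2≡30, σ^4≡81, σ^8≡9
13 = 8 + 4 + 1, so σ^13 ≡ 9·81·11 ≡ 11 (mod 91)

11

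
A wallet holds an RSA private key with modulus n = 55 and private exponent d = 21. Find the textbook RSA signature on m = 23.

23

m^2 ≡ 23^2 = 529 ≡ 34
m^4 ≡ 34^2 = 1156 ≡ 1
m^8 ≡ 1^2 = 1
m^16 ≡ 1^2 = 1
21 = 16 + 4 + 1, so m^21 ≡ 1·1·23 ≡ 23 (mod 55)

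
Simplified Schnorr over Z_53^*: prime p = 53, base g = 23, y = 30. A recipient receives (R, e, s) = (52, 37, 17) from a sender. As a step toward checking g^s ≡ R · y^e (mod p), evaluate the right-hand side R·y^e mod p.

23

Squares mod 53: 30^1≡30, 30^2≡52, 30^4≡1, 30^8≡1, 30^16≡1, 30^32≡1
37 = 32 + 4 + 1, so 30^37 ≡ 1·1·30 ≡ 30 (mod 53)
R · y^e ≡ 52·30 = 1560 ≡ 23 (mod 53)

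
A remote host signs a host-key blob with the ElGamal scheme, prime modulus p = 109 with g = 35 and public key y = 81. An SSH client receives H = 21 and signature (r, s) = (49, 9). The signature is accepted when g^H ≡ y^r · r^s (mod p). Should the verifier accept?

Left side g^H mod p:
Squares mod 109: 35^1≡35, 35^2≡26, 35^4≡22, 35^8≡48, 35^16≡15
21 = 16 + 4 + 1, so 35^21 ≡ 15·22·35 ≡ 105 (mod 109)
Right side y^r · r^s mod p:
Squares mod 109: 81^1≡81, 81^2≡21, 81^4≡5, 81^8≡25, 81^16≡80, 81^32≡78
49 = 32 + 16 + 1, so 81^49 ≡ 78·80·81 ≡ 7 (mod 109)
Squares mod 109: 49^1≡49, 49^2≡3, 49^4≡9, 49^8≡81
9 = 8 + 1, so 49^9 ≡ 81·49 ≡ 45 (mod 109)
7·45 = 315 ≡ 97 (mod 109)
105 ≠ 97, so verification fails.

reject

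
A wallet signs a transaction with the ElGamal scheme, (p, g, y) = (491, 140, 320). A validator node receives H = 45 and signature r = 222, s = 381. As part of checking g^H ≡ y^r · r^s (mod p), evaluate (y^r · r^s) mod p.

488

320^2 = 102400 ≡ 272
320^4 ≡ 272^2 = 73984 ≡ 334
320^8 ≡ 334^2 = 111556 ≡ 99
320^16 ≡ 99^2 = 9801 ≡ 472
320^32 ≡ 472^2 = 222784 ≡ 361
320^64 ≡ 361^2 = 130321 ≡ 206
320^128 ≡ 206^2 = 42436 ≡ 210
222 = 128 + 64 + 16 + 8 + 4 + 2, so 320^222 ≡ 210·206·472·99·334·272 ≡ 134 (mod 491)
222^2 = 49284 ≡ 184
222^4 ≡ 184^2 = 33856 ≡ 468
222^8 ≡ 468^2 = 219024 ≡ 38
222^16 ≡ 38^2 = 1444 ≡ 462
222^32 ≡ 462^2 = 213444 ≡ 350
222^64 ≡ 350^2 = 122500 ≡ 241
222^128 ≡ 241^2 = 58081 ≡ 143
222^256 ≡ 143^2 = 20449 ≡ 318
381 = 256 + 64 + 32 + 16 + 8 + 4 + 1, so 222^381 ≡ 318·241·350·462·38·468·222 ≡ 458 (mod 491)
y^r · r^s ≡ 134·458 = 61372 ≡ 488 (mod 491)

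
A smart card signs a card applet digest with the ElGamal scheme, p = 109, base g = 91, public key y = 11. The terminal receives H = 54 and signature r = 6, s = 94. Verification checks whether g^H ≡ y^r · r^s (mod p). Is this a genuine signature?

forged

Left side g^H mod p:
Squares mod 109: 91^1≡91, 91^2≡106, 91^4≡9, 91^8≡81, 91^16≡21, 91^32≡5
54 = 32 + 16 + 4 + 2, so 91^54 ≡ 5·21·9·106 ≡ 108 (mod 109)
Right side y^r · r^s mod p:
Squares mod 109: 11^1≡11, 11^2≡12, 11^4≡35
6 = 4 + 2, so 11^6 ≡ 35·12 ≡ 93 (mod 109)
Squares mod 109: 6^1≡6, 6^2≡36, 6^4≡97, 6^8≡35, 6^16≡26, 6^32≡22, 6^64≡48
94 = 64 + 16 + 8 + 4 + 2, so 6^94 ≡ 48·26·35·97·36 ≡ 102 (mod 109)
93·102 = 9486 ≡ 3 (mod 109)
108 ≠ 3, so verification fails.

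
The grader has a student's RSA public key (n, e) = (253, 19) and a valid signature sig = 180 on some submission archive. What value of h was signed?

14

sig^19 mod 253 = 14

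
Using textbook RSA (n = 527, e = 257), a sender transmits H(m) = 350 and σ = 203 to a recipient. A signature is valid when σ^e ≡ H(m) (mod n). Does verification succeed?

fails

σ^2 ≡ 203^2 = 41209 ≡ 103
σ^4 ≡ 103^2 = 10609 ≡ 69
σ^8 ≡ 69^2 = 4761 ≡ 18
σ^16 ≡ 18^2 = 324
σ^32 ≡ 324^2 = 104976 ≡ 103
σ^64 ≡ 103^2 = 10609 ≡ 69
σ^128 ≡ 69^2 = 4761 ≡ 18
σ^256 ≡ 18^2 = 324
257 = 256 + 1, so σ^257 ≡ 324·203 ≡ 424 (mod 527)
The recovered value 424 does not match the digest 350.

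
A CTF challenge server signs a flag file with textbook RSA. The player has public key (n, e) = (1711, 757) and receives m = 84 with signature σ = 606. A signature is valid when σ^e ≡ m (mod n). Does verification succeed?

passes

σ^757 mod 1711 = 84
Since 84 equals the digest 84, verification succeeds.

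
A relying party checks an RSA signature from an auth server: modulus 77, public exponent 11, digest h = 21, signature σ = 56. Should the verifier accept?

σ^2 ≡ 56^2 = 3136 ≡ 56
σ^4 ≡ 56^2 = 3136 ≡ 56
σ^8 ≡ 56^2 = 3136 ≡ 56
11 = 8 + 2 + 1, so σ^11 ≡ 56·56·56 ≡ 56 (mod 77)
56 ≠ 21, so verification fails.

reject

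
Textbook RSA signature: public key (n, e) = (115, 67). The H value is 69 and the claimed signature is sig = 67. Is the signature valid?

sig^67 mod 115 = 113
sig^67 mod 115 = 113, but H = 69.

invalid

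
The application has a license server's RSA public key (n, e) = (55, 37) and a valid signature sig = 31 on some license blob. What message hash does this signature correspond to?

Squares mod 55: sig^1≡31, sig^2≡26, sig^4≡16, sig^8≡36, sig^16≡31, sig^32≡26
37 = 32 + 4 + 1, so sig^37 ≡ 26·16·31 ≡ 26 (mod 55)

26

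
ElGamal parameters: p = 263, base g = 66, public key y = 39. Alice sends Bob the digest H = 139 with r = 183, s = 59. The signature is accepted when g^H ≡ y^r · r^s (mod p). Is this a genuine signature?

forged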